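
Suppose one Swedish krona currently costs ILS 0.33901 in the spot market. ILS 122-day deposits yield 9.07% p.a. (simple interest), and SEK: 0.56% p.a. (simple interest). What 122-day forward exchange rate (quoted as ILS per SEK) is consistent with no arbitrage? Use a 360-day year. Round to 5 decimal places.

0.34877

T = 122/360 years.
ILS growth factor: 1 + 0.0907×122/360 = 1.0307372.
SEK growth factor: 1 + 0.0056×122/360 = 1.0018978.
Forward (ILS per SEK) = 0.33901 × 1.0307372 / 1.0018978 = 0.3487683.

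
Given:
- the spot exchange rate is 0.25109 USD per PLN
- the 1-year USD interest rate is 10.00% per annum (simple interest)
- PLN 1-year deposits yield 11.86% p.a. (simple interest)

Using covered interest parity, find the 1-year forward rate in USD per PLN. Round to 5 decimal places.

T = 1 year.
USD growth factor: 1 + 0.1000×1 = 1.100000.
Growth of 1 PLN over T: 1 + 0.1186×1 = 1.118600.
CIP: F = S · (grow USD)/(grow PLN) = 0.25109 × 1.100000/1.118600 = 0.2469149 USD per PLN.

0.24691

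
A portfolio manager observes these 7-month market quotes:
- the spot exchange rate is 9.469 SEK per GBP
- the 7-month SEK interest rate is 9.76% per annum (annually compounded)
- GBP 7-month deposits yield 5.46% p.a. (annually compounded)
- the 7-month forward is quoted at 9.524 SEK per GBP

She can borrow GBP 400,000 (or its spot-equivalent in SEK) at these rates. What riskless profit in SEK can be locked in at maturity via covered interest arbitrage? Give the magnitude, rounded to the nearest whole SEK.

T = 7/12 years.
Keep in GBP, deliver into the forward: 400,000·1.03149675·9.524 = SEK 3,929,590.02.
Swap to SEK now, deposit: 400,000·9.469·1.055826093 = SEK 3,999,046.91.
The quoted forward undervalues GBP, so borrow GBP, convert to SEK at spot, deposit the SEK at 9.76%, and buy GBP forward at 9.524 to cover the loan.
Arbitrage profit = |3,929,590.02 − 3,999,046.91| = SEK 69,457.

SEK 69,457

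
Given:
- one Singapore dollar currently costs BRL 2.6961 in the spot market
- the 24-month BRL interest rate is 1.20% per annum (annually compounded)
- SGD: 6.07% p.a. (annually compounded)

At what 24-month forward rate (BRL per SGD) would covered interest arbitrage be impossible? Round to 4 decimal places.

2.4542

T = 2 years.
BRL growth factor: (1 + 0.0120)^2 = 1.024144.
SGD accumulates by (1 + 0.0607)^2 = 1.1250845.
So F = 2.6961 × 1.024144 / 1.1250845 = 2.454211 (BRL/SGD).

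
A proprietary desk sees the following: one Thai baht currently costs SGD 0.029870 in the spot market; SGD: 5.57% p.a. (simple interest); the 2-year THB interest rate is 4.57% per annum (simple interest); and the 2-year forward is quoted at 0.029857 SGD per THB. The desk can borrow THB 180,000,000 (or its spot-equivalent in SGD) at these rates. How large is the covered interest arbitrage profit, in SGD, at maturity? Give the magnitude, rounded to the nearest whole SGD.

SGD 110,086

T = 2 years.
Route A — deposit THB, sell forward: 180,000,000 × 1.091400 × 0.029857 = SGD 5,865,467.36.
Route B — convert at spot, deposit SGD: 180,000,000 × 0.029870 × 1.111400 = SGD 5,975,553.24.
The quoted forward undervalues THB, so borrow THB, convert to SGD at spot, deposit the SGD at 5.57%, and buy THB forward at 0.029857 to cover the loan.
Profit = 5,975,553.24 − 5,865,467.36 = SGD 110,086.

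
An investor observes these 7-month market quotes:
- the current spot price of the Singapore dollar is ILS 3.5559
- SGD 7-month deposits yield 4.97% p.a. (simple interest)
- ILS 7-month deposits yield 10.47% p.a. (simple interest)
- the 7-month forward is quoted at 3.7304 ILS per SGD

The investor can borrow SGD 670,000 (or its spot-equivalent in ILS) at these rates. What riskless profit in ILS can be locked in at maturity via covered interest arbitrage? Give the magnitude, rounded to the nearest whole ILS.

ILS 43,868

T = 7/12 years.
Invest the SGD and cover forward: 670,000 × 1.028991667 × 3.7304 = ILS 2,571,828.84.
Convert at spot and invest in ILS: 670,000 × 3.5559 × 1.061075 = ILS 2,527,961.32.
The quoted forward overvalues SGD, so borrow ILS, buy SGD at spot, deposit the SGD at 4.97%, and sell the proceeds forward at 3.7304.
Profit = 2,571,828.84 − 2,527,961.32 = ILS 43,868.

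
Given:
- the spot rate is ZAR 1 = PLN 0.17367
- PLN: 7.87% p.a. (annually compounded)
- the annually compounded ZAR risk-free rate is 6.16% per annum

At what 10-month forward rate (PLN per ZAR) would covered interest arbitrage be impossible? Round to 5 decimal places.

T = 10/12 years.
PLN accumulates by (1 + 0.0787)^(10/12) = 1.0651658.
Growth of 1 ZAR over T: (1 + 0.0616)^(10/12) = 1.0510759.
Forward (PLN per ZAR) = 0.17367 × 1.0651658 / 1.0510759 = 0.1759981.

0.17600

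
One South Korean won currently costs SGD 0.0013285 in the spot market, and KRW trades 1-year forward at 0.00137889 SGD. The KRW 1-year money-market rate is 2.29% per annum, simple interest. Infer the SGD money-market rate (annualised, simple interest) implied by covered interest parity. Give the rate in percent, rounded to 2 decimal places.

6.17%

T = 1 year.
By CIP, F/S equals the SGD-to-KRW growth ratio: 0.00137889/0.0013285 = 1.0379300.
KRW growth factor: 1 + 0.0229×1 = 1.022900.
That pins the SGD growth at 1.0616986.
(1.0616986 − 1)/T = 0.061699, i.e. 6.17%.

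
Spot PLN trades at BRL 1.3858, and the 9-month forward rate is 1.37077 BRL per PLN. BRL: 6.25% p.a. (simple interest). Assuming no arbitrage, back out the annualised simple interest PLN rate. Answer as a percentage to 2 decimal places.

7.78%

T = 9/12 years.
F/S = 1.37077/1.3858 = 0.9891543 = (growth of BRL) / (growth of PLN).
The BRL side grows by 1 + 0.0625×9/12 = 1.046875.
So the PLN growth factor = 1.0583536.
r = (1.0583536 − 1)/(9/12) = 0.077805 → 7.78%.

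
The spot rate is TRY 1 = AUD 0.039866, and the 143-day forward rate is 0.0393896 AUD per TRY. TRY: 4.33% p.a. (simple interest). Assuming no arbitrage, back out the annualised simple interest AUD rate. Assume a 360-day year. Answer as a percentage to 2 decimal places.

T = 143/360 years.
CIP gives F = S · g_AUD/g_TRY, so g_AUD/g_TRY = 0.0393896/0.039866 = 0.9880500.
TRY growth factor: 1 + 0.0433×143/360 = 1.0171997.
That pins the AUD growth at 1.0050442.
r = (1.0050442 − 1)/(143/360) = 0.012699 → 1.27%.

1.27%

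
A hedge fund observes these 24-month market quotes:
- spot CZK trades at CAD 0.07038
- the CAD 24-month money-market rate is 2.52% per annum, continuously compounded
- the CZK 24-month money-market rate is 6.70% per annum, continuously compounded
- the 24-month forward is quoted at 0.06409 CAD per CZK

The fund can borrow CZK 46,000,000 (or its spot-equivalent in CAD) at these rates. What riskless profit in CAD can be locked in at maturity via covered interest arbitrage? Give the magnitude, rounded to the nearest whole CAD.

T = 2 years.
Invest the CZK and cover forward: 46,000,000 × 1.14339282 × 0.06409 = CAD 3,370,882.11.
Convert at spot and invest in CAD: 46,000,000 × 0.07038 × 1.051691689 = CAD 3,404,830.81.
The quoted forward undervalues CZK, so borrow CZK, convert to CAD at spot, deposit the CAD at 2.52%, and buy CZK forward at 0.06409 to cover the loan.
Arbitrage profit = |3,370,882.11 − 3,404,830.81| = CAD 33,949.

CAD 33,949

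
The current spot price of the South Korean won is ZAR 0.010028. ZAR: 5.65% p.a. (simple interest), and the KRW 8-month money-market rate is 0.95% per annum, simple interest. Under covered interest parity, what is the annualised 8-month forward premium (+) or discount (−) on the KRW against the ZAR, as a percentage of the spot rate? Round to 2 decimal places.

T = 8/12 years.
CIP forward (ZAR per KRW) = 0.010028 × 1.0376667/1.0063333 = 0.010340234.
(F − S)/S ÷ T = (0.010340234 − 0.010028)/0.010028/(8/12) = 0.046704 → 4.67%.

+4.67%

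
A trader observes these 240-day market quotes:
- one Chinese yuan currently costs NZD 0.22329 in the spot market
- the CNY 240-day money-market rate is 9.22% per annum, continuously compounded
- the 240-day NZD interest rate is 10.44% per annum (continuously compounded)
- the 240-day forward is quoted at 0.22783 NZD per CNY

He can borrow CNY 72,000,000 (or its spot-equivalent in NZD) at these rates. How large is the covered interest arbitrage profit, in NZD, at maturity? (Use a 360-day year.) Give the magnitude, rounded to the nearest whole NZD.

T = 240/360 years.
Invest the CNY and cover forward: 72,000,000 × 1.0633950494 × 0.22783 = NZD 17,443,677.18.
Convert at spot and invest in NZD: 72,000,000 × 0.22329 × 1.0720792638 = NZD 17,235,689.67.
The quoted forward overvalues CNY, so borrow NZD, buy CNY at spot, deposit the CNY at 9.22%, and sell the proceeds forward at 0.22783.
Profit = 17,443,677.18 − 17,235,689.67 = NZD 207,988.

NZD 207,988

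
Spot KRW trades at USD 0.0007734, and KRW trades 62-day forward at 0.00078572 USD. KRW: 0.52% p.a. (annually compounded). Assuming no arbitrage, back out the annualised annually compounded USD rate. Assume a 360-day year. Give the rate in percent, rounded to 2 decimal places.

10.18%

T = 62/360 years.
By CIP, F/S equals the USD-to-KRW growth ratio: 0.00078572/0.0007734 = 1.0159297.
KRW growth factor: (1 + 0.0052)^(62/360) = 1.0008936.
So the USD growth factor = 1.0168375.
r = 1.0168375^(360/62) − 1 = 0.101808 → 10.18%.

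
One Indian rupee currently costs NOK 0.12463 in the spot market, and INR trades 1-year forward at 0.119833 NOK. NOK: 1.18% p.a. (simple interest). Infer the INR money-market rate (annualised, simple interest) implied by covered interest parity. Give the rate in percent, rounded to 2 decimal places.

T = 1 year.
By CIP, F/S equals the NOK-to-INR growth ratio: 0.119833/0.12463 = 0.9615101.
The NOK side grows by 1 + 0.0118×1 = 1.011800.
So the INR growth factor = 1.052303.
r = (1.052303 − 1)/1 = 0.052303 → 5.23%.

5.23%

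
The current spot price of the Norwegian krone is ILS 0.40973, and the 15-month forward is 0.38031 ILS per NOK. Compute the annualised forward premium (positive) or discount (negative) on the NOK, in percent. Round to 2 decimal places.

T = 15/12 years.
Period premium: (0.38031 − 0.40973)/0.40973 = -0.0718034.
Per annum: -0.0718034 / (15/12) = -0.057443 = -5.74%.

-5.74%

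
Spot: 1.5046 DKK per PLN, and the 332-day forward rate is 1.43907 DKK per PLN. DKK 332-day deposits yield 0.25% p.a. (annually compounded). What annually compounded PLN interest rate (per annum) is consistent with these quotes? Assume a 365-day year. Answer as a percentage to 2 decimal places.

5.28%

T = 332/365 years.
By CIP, F/S equals the DKK-to-PLN growth ratio: 1.43907/1.5046 = 0.9564469.
DKK growth factor: (1 + 0.0025)^(332/365) = 1.0022737.
Hence g_PLN = 1.0479136.
Annualise: 1.0479136^(365/332) − 1 = 0.052800 = 5.28%.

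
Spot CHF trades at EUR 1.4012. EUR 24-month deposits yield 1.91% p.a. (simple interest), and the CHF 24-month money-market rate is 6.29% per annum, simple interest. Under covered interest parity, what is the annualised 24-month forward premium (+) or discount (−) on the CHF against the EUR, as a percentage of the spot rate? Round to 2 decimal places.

T = 2 years.
No-arbitrage forward: 1.4012 × 1.038200 / 1.125800 = 1.2921708 EUR/CHF.
Annualised premium = (F − S)/S × (1/T) = (1.2921708 − 1.4012)/1.4012 ÷ 2 = -3.89%.

-3.89%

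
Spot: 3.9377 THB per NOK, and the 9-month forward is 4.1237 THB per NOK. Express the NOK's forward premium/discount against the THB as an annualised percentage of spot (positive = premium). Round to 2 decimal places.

T = 9/12 years.
NOK trades forward at +4.72357% vs spot over the period.
Annualise by dividing by T: 0.0472357 / (9/12) = 0.062981 → 6.30%.

+6.30%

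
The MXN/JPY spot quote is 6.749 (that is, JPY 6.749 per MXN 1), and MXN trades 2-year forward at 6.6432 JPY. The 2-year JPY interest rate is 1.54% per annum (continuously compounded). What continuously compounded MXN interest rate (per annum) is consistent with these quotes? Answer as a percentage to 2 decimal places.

T = 2 years.
F/S = 6.6432/6.749 = 0.9843236 = (growth of JPY) / (growth of MXN).
JPY growth factor: e^(0.0154×2) = 1.0312792.
Hence g_MXN = 1.0477034.
r = ln(1.0477034)/2 = 0.023300 → 2.33%.

2.33%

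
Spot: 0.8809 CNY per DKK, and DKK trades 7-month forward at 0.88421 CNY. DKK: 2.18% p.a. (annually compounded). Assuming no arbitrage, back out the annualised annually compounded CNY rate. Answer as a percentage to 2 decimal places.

2.84%

T = 7/12 years.
F/S = 0.88421/0.8809 = 1.0037575 = (growth of CNY) / (growth of DKK).
DKK growth factor: (1 + 0.0218)^(7/12) = 1.0126595.
Hence g_CNY = 1.0164646.
r = 1.0164646^(12/7) − 1 = 0.028391 → 2.84%.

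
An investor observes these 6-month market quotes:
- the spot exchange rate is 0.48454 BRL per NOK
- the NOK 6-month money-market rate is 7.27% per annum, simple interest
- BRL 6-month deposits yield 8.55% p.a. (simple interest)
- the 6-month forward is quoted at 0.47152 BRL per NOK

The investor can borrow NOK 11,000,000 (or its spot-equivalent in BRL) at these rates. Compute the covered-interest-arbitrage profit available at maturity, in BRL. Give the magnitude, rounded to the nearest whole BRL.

T = 6/12 years.
Route A — deposit NOK, sell forward: 11,000,000 × 1.036350 × 0.47152 = BRL 5,375,257.27.
Route B — convert at spot, deposit BRL: 11,000,000 × 0.48454 × 1.042750 = BRL 5,557,794.94.
The quoted forward undervalues NOK, so borrow NOK, convert to BRL at spot, deposit the BRL at 8.55%, and buy NOK forward at 0.47152 to cover the loan.
Profit = 5,557,794.94 − 5,375,257.27 = BRL 182,538.

BRL 182,538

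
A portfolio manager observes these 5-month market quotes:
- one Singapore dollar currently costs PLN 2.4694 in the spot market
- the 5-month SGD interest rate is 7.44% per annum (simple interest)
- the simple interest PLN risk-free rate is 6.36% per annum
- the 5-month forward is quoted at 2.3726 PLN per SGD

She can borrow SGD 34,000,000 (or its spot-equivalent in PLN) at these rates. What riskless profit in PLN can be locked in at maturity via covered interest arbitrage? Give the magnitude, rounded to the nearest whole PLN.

T = 5/12 years.
Route A — deposit SGD, sell forward: 34,000,000 × 1.031000 × 2.3726 = PLN 83,169,120.40.
Route B — convert at spot, deposit PLN: 34,000,000 × 2.4694 × 1.026500 = PLN 86,184,529.40.
The quoted forward undervalues SGD, so borrow SGD, convert to PLN at spot, deposit the PLN at 6.36%, and buy SGD forward at 2.3726 to cover the loan.
Profit = 86,184,529.40 − 83,169,120.40 = PLN 3,015,409.

PLN 3,015,409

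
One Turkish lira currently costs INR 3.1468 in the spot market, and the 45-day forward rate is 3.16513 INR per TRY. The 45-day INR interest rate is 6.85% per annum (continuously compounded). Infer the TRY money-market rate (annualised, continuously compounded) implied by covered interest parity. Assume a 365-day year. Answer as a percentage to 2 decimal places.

2.14%

T = 45/365 years.
F/S = 3.16513/3.1468 = 1.0058250 = (growth of INR) / (growth of TRY).
The INR side grows by e^(0.0685×45/365) = 1.008481.
Hence g_TRY = 1.0026406.
Take logs: ln 1.0026406 / (45/365) = 0.021390, so 2.14%.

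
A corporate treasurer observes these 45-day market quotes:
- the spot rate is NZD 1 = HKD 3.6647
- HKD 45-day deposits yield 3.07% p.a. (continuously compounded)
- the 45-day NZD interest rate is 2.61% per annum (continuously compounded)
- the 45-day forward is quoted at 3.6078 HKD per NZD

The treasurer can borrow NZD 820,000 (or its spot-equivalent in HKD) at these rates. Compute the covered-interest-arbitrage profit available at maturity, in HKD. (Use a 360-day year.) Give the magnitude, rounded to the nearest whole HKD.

HKD 48,545

T = 45/360 years.
Invest the NZD and cover forward: 820,000 × 1.003267828 × 3.6078 = HKD 2,968,063.53.
Convert at spot and invest in HKD: 820,000 × 3.6647 × 1.003844873 = HKD 3,016,608.05.
The quoted forward undervalues NZD, so borrow NZD, convert to HKD at spot, deposit the HKD at 3.07%, and buy NZD forward at 3.6078 to cover the loan.
Profit = 3,016,608.05 − 2,968,063.53 = HKD 48,545.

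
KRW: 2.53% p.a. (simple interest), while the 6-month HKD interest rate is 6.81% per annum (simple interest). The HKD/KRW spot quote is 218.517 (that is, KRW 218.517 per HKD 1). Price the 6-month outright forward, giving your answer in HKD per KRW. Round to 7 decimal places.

T = 6/12 years.
Growth of 1 KRW over T: 1 + 0.0253×6/12 = 1.012650.
HKD accumulates by 1 + 0.0681×6/12 = 1.034050.
Forward (KRW per HKD) = 218.517 × 1.012650 / 1.034050 = 213.9947.
Quoted the other way: 1/213.9947 = 0.0046730 HKD per KRW.

0.0046730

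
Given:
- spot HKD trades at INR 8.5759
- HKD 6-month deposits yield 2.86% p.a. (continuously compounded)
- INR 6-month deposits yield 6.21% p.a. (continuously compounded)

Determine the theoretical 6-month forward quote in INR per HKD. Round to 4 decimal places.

T = 6/12 years.
INR accumulates by e^(0.0621×6/12) = 1.0315371.
Growth of 1 HKD over T: e^(0.0286×6/12) = 1.0144027.
Forward (INR per HKD) = 8.5759 × 1.0315371 / 1.0144027 = 8.720757.

8.7208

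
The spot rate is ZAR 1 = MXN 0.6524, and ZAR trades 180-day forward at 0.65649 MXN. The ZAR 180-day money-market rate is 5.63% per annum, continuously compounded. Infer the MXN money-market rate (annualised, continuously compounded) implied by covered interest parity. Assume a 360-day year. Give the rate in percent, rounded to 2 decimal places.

T = 180/360 years.
CIP gives F = S · g_MXN/g_ZAR, so g_MXN/g_ZAR = 0.65649/0.6524 = 1.0062692.
The ZAR side grows by e^(0.0563×180/360) = 1.028550.
That pins the MXN growth at 1.0349982.
r = ln(1.0349982)/(180/360) = 0.068799 → 6.88%.

6.88%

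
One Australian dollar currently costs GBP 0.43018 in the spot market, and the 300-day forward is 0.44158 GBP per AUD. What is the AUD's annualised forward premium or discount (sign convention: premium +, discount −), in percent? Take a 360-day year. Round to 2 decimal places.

T = 300/360 years.
(F − S)/S = (0.44158 − 0.43018)/0.43018 = 0.0265005.
×(1/T) gives 3.18% p.a.

+3.18%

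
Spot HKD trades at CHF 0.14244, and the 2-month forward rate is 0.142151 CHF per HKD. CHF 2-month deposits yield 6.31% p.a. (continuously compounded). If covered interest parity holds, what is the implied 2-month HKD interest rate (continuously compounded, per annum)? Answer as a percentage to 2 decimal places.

7.53%

T = 2/12 years.
F/S = 0.142151/0.14244 = 0.9979711 = (growth of CHF) / (growth of HKD).
CHF growth factor: e^(0.0631×2/12) = 1.0105722.
Hence g_HKD = 1.0126267.
Take logs: ln 1.0126267 / (2/12) = 0.075286, so 7.53%.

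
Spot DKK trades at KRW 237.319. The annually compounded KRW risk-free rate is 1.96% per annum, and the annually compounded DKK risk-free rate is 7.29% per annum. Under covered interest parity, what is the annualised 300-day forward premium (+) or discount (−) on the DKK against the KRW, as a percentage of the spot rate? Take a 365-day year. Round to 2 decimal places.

-4.99%

T = 300/365 years.
CIP forward (KRW per DKK) = 237.319 × 1.0160817/1.0595396 = 227.585163.
Annualised premium = (F − S)/S × (1/T) = (227.585163 − 237.319)/237.319 ÷ (300/365) = -4.99%.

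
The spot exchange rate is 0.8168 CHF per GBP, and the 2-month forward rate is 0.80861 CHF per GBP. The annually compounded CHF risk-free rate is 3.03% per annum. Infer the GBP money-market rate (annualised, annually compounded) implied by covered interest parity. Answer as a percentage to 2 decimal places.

T = 2/12 years.
F/S = 0.80861/0.8168 = 0.9899731 = (growth of CHF) / (growth of GBP).
CHF growth factor: (1 + 0.0303)^(2/12) = 1.0049874.
So the GBP growth factor = 1.0151664.
r = 1.0151664^(12/2) − 1 = 0.094519 → 9.45%.

9.45%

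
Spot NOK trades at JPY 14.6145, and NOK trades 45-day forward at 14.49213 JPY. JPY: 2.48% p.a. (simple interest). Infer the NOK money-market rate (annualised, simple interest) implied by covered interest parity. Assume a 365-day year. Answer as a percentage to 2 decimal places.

T = 45/365 years.
CIP gives F = S · g_JPY/g_NOK, so g_JPY/g_NOK = 14.49213/14.6145 = 0.9916268.
JPY growth factor: 1 + 0.0248×45/365 = 1.0030575.
That pins the NOK growth at 1.0115272.
(1.0115272 − 1)/T = 0.093498, i.e. 9.35%.

9.35%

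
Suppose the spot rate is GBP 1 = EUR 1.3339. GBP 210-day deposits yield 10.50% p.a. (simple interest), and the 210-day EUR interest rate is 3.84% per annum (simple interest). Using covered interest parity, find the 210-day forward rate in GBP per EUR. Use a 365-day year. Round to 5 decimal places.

T = 210/365 years.
EUR growth factor: 1 + 0.0384×210/365 = 1.0220932.
GBP growth factor: 1 + 0.1050×210/365 = 1.060411.
CIP: F = S · (grow EUR)/(grow GBP) = 1.3339 × 1.0220932/1.060411 = 1.285700 EUR per GBP.
Quoted the other way: 1/1.285700 = 0.77779 GBP per EUR.

0.77779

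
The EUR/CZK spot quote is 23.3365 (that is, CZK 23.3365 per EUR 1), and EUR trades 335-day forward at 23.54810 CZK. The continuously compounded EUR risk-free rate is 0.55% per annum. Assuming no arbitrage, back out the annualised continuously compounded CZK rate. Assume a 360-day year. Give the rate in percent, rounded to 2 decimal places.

1.52%

T = 335/360 years.
F/S = 23.5481/23.3365 = 1.0090673 = (growth of CZK) / (growth of EUR).
The EUR side grows by e^(0.0055×335/360) = 1.0051312.
That pins the CZK growth at 1.014245.
Take logs: ln 1.014245 / (335/360) = 0.015200, so 1.52%.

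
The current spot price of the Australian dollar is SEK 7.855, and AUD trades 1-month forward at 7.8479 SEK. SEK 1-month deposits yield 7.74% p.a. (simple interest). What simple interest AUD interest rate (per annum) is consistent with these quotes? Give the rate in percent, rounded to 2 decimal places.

T = 1/12 years.
F/S = 7.8479/7.855 = 0.9990961 = (growth of SEK) / (growth of AUD).
The SEK side grows by 1 + 0.0774×1/12 = 1.006450.
Hence g_AUD = 1.0073606.
(1.0073606 − 1)/T = 0.088327, i.e. 8.83%.

8.83%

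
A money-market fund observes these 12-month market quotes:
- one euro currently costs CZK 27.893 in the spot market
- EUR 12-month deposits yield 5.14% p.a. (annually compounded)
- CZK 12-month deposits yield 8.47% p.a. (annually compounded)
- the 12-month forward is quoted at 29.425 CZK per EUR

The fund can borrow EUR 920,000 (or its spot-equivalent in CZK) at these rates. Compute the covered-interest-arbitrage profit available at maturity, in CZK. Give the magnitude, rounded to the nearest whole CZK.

CZK 627,355

T = 1 year.
Invest the EUR and cover forward: 920,000 × 1.051400 × 29.425 = CZK 28,462,449.40.
Convert at spot and invest in CZK: 920,000 × 27.893 × 1.084700 = CZK 27,835,094.13.
The quoted forward overvalues EUR, so borrow CZK, buy EUR at spot, deposit the EUR at 5.14%, and sell the proceeds forward at 29.425.
Arbitrage profit = |28,462,449.40 − 27,835,094.13| = CZK 627,355.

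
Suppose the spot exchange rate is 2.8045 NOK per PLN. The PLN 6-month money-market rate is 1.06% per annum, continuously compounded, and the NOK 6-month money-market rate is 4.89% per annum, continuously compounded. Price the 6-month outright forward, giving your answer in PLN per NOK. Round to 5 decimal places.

T = 6/12 years.
Growth of 1 NOK over T: e^(0.0489×6/12) = 1.0247514.
PLN accumulates by e^(0.0106×6/12) = 1.0053141.
So F = 2.8045 × 1.0247514 / 1.0053141 = 2.858724 (NOK/PLN).
Quoted the other way: 1/2.858724 = 0.34981 PLN per NOK.

0.34981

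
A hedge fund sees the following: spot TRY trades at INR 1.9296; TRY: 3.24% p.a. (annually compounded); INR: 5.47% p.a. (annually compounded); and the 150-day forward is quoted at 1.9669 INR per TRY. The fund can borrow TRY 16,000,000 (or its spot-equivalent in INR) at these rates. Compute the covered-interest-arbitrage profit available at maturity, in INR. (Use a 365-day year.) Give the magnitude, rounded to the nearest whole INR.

T = 150/365 years.
Invest the TRY and cover forward: 16,000,000 × 1.0131901458 × 1.9669 = INR 31,885,499.16.
Convert at spot and invest in INR: 16,000,000 × 1.9296 × 1.0221274372 = INR 31,556,753.65.
The quoted forward overvalues TRY, so borrow INR, buy TRY at spot, deposit the TRY at 3.24%, and sell the proceeds forward at 1.9669.
Arbitrage profit = |31,885,499.16 − 31,556,753.65| = INR 328,746.

INR 328,746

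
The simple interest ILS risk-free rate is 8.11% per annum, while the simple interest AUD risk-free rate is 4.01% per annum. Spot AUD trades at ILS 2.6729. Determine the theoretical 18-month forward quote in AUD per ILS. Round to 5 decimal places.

T = 18/12 years.
ILS accumulates by 1 + 0.0811×18/12 = 1.121650.
Growth of 1 AUD over T: 1 + 0.0401×18/12 = 1.060150.
So F = 2.6729 × 1.121650 / 1.060150 = 2.827957 (ILS/AUD).
Quoted the other way: 1/2.827957 = 0.35361 AUD per ILS.

0.35361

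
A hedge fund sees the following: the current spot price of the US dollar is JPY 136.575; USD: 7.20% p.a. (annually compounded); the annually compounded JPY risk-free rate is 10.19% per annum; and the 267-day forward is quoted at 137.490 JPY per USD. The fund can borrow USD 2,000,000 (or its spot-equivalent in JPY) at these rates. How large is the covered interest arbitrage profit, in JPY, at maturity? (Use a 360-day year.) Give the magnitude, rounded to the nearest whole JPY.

JPY 4,001,478

T = 267/360 years.
Invest the USD and cover forward: 2,000,000 × 1.05291779548 × 137.490 = JPY 289,531,335.40.
Convert at spot and invest in JPY: 2,000,000 × 136.575 × 1.07462131979 = JPY 293,532,813.50.
The quoted forward undervalues USD, so borrow USD, convert to JPY at spot, deposit the JPY at 10.19%, and buy USD forward at 137.490 to cover the loan.
Profit = 293,532,813.50 − 289,531,335.40 = JPY 4,001,478.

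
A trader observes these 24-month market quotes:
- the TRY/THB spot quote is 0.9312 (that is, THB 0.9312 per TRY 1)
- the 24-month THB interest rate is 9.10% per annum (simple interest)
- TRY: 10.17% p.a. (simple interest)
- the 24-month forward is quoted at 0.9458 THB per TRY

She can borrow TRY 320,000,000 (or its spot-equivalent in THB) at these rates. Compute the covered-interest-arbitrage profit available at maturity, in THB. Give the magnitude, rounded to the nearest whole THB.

THB 11,999,142

T = 2 years.
Invest the TRY and cover forward: 320,000,000 × 1.203400 × 0.9458 = THB 364,216,230.40.
Convert at spot and invest in THB: 320,000,000 × 0.9312 × 1.182000 = THB 352,217,088.00.
The quoted forward overvalues TRY, so borrow THB, buy TRY at spot, deposit the TRY at 10.17%, and sell the proceeds forward at 0.9458.
The gap between the two covered legs is THB 11,999,142.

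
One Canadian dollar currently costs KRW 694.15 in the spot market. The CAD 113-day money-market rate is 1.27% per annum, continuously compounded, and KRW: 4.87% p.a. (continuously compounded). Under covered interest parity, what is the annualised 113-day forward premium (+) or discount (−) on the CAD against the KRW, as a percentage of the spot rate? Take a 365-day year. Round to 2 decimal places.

T = 113/365 years.
CIP forward (KRW per CAD) = 694.15 × 1.0151912/1.0039395 = 701.92972.
Annualised premium = (F − S)/S × (1/T) = (701.92972 − 694.15)/694.15 ÷ (113/365) = 3.62%.

+3.62%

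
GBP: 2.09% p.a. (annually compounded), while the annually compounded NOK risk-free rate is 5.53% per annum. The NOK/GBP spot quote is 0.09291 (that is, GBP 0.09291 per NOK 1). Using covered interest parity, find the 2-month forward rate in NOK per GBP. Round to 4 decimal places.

T = 2/12 years.
Growth of 1 GBP over T: (1 + 0.0209)^(2/12) = 1.00345338.
Growth of 1 NOK over T: (1 + 0.0553)^(2/12) = 1.00901121.
CIP: F = S · (grow GBP)/(grow NOK) = 0.09291 × 1.00345338/1.00901121 = 0.092398234 GBP per NOK.
Quoted the other way: 1/0.092398234 = 10.8227 NOK per GBP.

10.8227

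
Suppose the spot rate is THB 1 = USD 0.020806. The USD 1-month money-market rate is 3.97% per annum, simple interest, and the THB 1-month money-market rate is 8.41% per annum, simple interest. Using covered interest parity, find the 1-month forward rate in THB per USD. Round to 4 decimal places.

48.2403

T = 1/12 years.
USD growth factor: 1 + 0.0397×1/12 = 1.00330833.
THB growth factor: 1 + 0.0841×1/12 = 1.00700833.
CIP: F = S · (grow USD)/(grow THB) = 0.020806 × 1.00330833/1.00700833 = 0.020729554 USD per THB.
Invert for THB per USD: 1 / 0.020729554 = 48.2403.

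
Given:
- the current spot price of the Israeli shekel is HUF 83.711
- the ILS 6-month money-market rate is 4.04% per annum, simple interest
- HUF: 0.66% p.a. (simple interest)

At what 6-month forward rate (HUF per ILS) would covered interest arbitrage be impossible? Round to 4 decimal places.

82.3243

T = 6/12 years.
Growth of 1 HUF over T: 1 + 0.0066×6/12 = 1.003300.
ILS growth factor: 1 + 0.0404×6/12 = 1.020200.
CIP: F = S · (grow HUF)/(grow ILS) = 83.711 × 1.003300/1.020200 = 82.324296 HUF per ILS.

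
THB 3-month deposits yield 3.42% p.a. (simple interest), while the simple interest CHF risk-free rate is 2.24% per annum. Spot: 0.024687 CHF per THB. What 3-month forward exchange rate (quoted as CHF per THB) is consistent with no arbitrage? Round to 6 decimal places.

T = 3/12 years.
CHF accumulates by 1 + 0.0224×3/12 = 1.005600.
THB accumulates by 1 + 0.0342×3/12 = 1.008550.
So F = 0.024687 × 1.005600 / 1.008550 = 0.02461479 (CHF/THB).

0.024615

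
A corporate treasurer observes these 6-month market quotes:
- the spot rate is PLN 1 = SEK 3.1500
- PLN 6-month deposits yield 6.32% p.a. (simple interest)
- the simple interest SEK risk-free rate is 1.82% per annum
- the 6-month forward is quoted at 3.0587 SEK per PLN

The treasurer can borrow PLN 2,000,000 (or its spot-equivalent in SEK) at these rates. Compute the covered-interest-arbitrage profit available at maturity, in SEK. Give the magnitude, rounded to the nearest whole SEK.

SEK 46,620

T = 6/12 years.
Invest the PLN and cover forward: 2,000,000 × 1.031600 × 3.0587 = SEK 6,310,709.84.
Convert at spot and invest in SEK: 2,000,000 × 3.1500 × 1.009100 = SEK 6,357,330.00.
The quoted forward undervalues PLN, so borrow PLN, convert to SEK at spot, deposit the SEK at 1.82%, and buy PLN forward at 3.0587 to cover the loan.
The gap between the two covered legs is SEK 46,620.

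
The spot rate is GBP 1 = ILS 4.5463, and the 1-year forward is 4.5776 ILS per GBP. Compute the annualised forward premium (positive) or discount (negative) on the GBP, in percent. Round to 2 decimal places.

+0.69%

T = 1 year.
Period premium: (4.5776 − 4.5463)/4.5463 = 0.0068847.
Annualise by dividing by T: 0.0068847 / 1 = 0.006885 → 0.69%.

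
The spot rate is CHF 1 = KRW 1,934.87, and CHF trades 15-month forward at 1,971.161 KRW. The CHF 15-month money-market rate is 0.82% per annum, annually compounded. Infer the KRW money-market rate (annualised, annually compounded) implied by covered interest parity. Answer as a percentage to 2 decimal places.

2.33%

T = 15/12 years.
F/S = 1971.161/1934.87 = 1.0187563 = (growth of KRW) / (growth of CHF).
The CHF side grows by (1 + 0.0082)^(15/12) = 1.0102605.
Hence g_KRW = 1.0292092.
Annualise: 1.0292092^(12/15) − 1 = 0.023300 = 2.33%.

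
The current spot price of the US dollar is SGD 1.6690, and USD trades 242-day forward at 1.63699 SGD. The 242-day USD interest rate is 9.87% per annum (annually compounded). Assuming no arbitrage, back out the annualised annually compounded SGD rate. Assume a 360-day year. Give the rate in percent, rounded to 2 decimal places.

6.75%

T = 242/360 years.
F/S = 1.63699/1.669 = 0.9808209 = (growth of SGD) / (growth of USD).
The USD side grows by (1 + 0.0987)^(242/360) = 1.0653194.
So the SGD growth factor = 1.0448875.
r = 1.0448875^(360/242) − 1 = 0.067500 → 6.75%.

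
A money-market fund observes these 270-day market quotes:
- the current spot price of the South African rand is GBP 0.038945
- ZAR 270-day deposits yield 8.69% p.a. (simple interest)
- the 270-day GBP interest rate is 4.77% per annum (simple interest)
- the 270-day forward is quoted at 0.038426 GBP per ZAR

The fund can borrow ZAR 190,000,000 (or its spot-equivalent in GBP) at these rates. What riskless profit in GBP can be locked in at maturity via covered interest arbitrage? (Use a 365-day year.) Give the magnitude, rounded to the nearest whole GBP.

T = 270/365 years.
Invest the ZAR and cover forward: 190,000,000 × 1.064282192 × 0.038426 = GBP 7,770,260.43.
Convert at spot and invest in GBP: 190,000,000 × 0.038945 × 1.035284932 = GBP 7,660,642.62.
The quoted forward overvalues ZAR, so borrow GBP, buy ZAR at spot, deposit the ZAR at 8.69%, and sell the proceeds forward at 0.038426.
The gap between the two covered legs is GBP 109,618.

GBP 109,618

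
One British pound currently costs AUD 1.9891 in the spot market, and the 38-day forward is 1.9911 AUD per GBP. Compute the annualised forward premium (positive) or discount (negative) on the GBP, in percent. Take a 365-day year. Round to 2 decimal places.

T = 38/365 years.
(F − S)/S = (1.9911 − 1.9891)/1.9891 = 0.0010055.
Annualise by dividing by T: 0.0010055 / (38/365) = 0.009658 → 0.97%.

+0.97%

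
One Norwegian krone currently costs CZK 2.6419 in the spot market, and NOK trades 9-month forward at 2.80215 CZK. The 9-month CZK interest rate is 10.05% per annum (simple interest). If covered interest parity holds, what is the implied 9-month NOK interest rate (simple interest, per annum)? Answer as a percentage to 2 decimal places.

1.85%

T = 9/12 years.
By CIP, F/S equals the CZK-to-NOK growth ratio: 2.80215/2.6419 = 1.0606571.
CZK growth factor: 1 + 0.1005×9/12 = 1.075375.
Hence g_NOK = 1.0138762.
(1.0138762 − 1)/T = 0.018502, i.e. 1.85%.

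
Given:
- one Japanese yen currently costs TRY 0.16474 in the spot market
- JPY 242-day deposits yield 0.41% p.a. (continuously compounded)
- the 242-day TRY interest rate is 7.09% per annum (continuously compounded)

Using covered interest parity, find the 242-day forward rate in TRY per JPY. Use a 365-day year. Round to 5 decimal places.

T = 242/365 years.
TRY accumulates by e^(0.0709×242/365) = 1.048130.
JPY accumulates by e^(0.0041×242/365) = 1.0027221.
So F = 0.16474 × 1.048130 / 1.0027221 = 0.1722002 (TRY/JPY).

0.17220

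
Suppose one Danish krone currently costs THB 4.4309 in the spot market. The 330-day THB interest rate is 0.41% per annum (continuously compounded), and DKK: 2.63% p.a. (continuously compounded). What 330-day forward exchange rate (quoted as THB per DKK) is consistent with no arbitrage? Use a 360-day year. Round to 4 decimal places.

T = 330/360 years.
Growth of 1 THB over T: e^(0.0041×330/360) = 1.0037654.
DKK accumulates by e^(0.0263×330/360) = 1.0244013.
So F = 4.4309 × 1.0037654 / 1.0244013 = 4.341642 (THB/DKK).

4.3416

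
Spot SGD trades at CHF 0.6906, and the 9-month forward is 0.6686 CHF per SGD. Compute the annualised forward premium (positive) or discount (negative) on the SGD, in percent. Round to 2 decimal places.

T = 9/12 years.
(F − S)/S = (0.6686 − 0.6906)/0.6906 = -0.0318564.
×(1/T) gives -4.25% p.a.

-4.25%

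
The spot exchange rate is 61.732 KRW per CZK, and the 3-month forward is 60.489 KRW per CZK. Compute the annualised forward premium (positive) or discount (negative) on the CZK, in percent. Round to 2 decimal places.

T = 3/12 years.
Period premium: (60.489 − 61.732)/61.732 = -0.0201354.
Annualise by dividing by T: -0.0201354 / (3/12) = -0.080542 → -8.05%.

-8.05%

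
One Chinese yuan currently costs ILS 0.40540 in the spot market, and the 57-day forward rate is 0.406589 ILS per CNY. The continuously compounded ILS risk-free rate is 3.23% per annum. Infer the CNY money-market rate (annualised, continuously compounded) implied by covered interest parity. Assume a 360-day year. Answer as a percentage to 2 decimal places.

1.38%

T = 57/360 years.
F/S = 0.406589/0.4054 = 1.0029329 = (growth of ILS) / (growth of CNY).
The ILS side grows by e^(0.0323×57/360) = 1.0051273.
That pins the CNY growth at 1.002188.
Take logs: ln 1.002188 / (57/360) = 0.013804, so 1.38%.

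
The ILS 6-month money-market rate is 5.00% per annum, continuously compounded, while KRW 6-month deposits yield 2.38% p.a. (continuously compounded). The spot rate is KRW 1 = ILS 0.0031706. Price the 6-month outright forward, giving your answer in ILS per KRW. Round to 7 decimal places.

T = 6/12 years.
ILS growth factor: e^(0.0500×6/12) = 1.0253151.
Growth of 1 KRW over T: e^(0.0238×6/12) = 1.0119711.
So F = 0.0031706 × 1.0253151 / 1.0119711 = 0.003212408 (ILS/KRW).

0.0032124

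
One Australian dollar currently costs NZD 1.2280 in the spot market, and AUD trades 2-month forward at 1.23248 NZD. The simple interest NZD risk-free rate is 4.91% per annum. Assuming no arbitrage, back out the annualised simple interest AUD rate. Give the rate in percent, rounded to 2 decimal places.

2.71%

T = 2/12 years.
By CIP, F/S equals the NZD-to-AUD growth ratio: 1.23248/1.228 = 1.0036482.
The NZD side grows by 1 + 0.0491×2/12 = 1.0081833.
That pins the AUD growth at 1.0045186.
r = (1.0045186 − 1)/(2/12) = 0.027112 → 2.71%.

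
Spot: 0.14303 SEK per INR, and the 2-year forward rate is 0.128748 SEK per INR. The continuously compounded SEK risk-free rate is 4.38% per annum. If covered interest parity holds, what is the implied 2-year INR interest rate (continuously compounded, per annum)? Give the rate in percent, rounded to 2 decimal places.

9.64%

T = 2 years.
CIP gives F = S · g_SEK/g_INR, so g_SEK/g_INR = 0.128748/0.14303 = 0.9001468.
SEK growth factor: e^(0.0438×2) = 1.0915514.
Hence g_INR = 1.2126371.
Take logs: ln 1.2126371 / 2 = 0.096399, so 9.64%.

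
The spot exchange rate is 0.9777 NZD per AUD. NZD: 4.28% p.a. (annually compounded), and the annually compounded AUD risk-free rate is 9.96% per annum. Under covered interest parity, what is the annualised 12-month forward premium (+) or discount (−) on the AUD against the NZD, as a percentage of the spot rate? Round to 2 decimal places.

-5.17%

T = 1 year.
No-arbitrage forward: 0.9777 × 1.042800 / 1.099600 = 0.9271968 NZD/AUD.
(F − S)/S ÷ T = (0.9271968 − 0.9777)/0.9777/1 = -0.051655 → -5.17%.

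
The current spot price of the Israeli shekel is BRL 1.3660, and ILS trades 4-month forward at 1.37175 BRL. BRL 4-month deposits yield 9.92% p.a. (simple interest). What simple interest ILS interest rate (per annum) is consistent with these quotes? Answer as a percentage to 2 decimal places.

T = 4/12 years.
By CIP, F/S equals the BRL-to-ILS growth ratio: 1.37175/1.366 = 1.0042094.
BRL growth factor: 1 + 0.0992×4/12 = 1.0330667.
That pins the ILS growth at 1.0287363.
(1.0287363 − 1)/T = 0.086209, i.e. 8.62%.

8.62%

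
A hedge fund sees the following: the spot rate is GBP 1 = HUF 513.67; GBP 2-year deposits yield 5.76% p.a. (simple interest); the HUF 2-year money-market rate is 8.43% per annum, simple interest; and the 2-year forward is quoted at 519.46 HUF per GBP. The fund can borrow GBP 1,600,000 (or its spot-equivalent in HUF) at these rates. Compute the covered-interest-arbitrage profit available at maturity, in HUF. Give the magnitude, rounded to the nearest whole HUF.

HUF 33,556,752

T = 2 years.
Invest the GBP and cover forward: 1,600,000 × 1.115200 × 519.46 = HUF 926,882,867.20.
Convert at spot and invest in HUF: 1,600,000 × 513.67 × 1.168600 = HUF 960,439,619.20.
The quoted forward undervalues GBP, so borrow GBP, convert to HUF at spot, deposit the HUF at 8.43%, and buy GBP forward at 519.46 to cover the loan.
The gap between the two covered legs is HUF 33,556,752.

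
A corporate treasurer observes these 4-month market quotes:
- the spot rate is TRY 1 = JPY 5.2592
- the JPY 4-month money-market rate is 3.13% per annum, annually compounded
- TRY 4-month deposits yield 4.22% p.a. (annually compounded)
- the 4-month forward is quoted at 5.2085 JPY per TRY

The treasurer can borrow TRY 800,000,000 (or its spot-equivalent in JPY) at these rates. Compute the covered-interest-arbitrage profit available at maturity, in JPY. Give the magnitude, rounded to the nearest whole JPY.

T = 4/12 years.
Invest the TRY and cover forward: 800,000,000 × 1.013873307935 × 5.2085 = JPY 4,224,607,299.50.
Convert at spot and invest in JPY: 800,000,000 × 5.2592 × 1.010326333134 = JPY 4,250,806,600.97.
The quoted forward undervalues TRY, so borrow TRY, convert to JPY at spot, deposit the JPY at 3.13%, and buy TRY forward at 5.2085 to cover the loan.
The gap between the two covered legs is JPY 26,199,301.

JPY 26,199,301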